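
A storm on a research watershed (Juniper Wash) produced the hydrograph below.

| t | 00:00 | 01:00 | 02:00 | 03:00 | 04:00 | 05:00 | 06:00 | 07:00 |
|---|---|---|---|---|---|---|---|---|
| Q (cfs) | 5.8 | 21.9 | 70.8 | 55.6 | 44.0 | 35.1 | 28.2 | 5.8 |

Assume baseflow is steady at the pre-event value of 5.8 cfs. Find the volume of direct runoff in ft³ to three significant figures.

V ≈ 7.95 × 10^5 ft³

Direct-runoff ordinates (Q − Q_b): 0.0, 16.1, 65.0, 49.8, 38.2, 29.3, 22.4, 0.0 cfs.
ΣQ_DR = 220.8 cfs.
With Δt = 1 h = 3600 s, V = ΣQ_DR · Δt = 220.8 × 3600 = 7.95 × 10^5 ft³.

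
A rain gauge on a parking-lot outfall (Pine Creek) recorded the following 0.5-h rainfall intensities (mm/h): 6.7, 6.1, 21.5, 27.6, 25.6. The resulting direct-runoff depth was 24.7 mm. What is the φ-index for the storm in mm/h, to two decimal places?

Only the 3 blocks with intensity above φ contribute runoff: 21.5, 27.6, 25.6 mm/h.
Σ(I−φ)·Δt = d  ⇒  (21.5+27.6+25.6 − 3φ)·0.5 = 24.7
φ = (74.70 − 24.7/0.5) / 3 = 8.43 mm/h.

φ ≈ 8.43 mm/h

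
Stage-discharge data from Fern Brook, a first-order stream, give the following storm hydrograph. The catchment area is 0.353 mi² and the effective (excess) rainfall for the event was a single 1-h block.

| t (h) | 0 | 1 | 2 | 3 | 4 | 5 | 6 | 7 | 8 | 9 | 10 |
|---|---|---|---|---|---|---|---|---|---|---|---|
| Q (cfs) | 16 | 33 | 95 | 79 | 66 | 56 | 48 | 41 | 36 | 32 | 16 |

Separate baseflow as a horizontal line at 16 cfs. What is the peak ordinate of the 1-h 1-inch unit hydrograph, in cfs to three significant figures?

Direct runoff: 0.0, 17.0, 79.0, 63.0, 50.0, 40.0, 32.0, 25.0, 20.0, 16.0, 0.0 cfs; ΣQ_DR = 342.0 cfs, peak = 79.0 cfs.
Runoff depth d = ΣQ_DR·Δt / A = 342.0 × 3600 / (0.353 mi²) = 1.501 in.
The 1-inch UH is the DRH scaled by (1 in)/d, so U_p = 79.0 × 1/1.501 = 52.6 cfs.

U_p ≈ 52.6 cfs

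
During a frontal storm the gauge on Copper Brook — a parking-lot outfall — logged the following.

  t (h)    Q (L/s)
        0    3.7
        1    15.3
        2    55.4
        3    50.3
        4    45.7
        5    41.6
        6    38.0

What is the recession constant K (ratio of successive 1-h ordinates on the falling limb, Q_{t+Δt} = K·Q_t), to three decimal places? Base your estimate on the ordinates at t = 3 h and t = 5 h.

Using the recession-limb readings at t = 3 h and t = 5 h: Q falls from 50.3 to 41.6 L/s over 2 intervals.
K = (Q₂/Q₁)^(1/2) = (41.6/50.3)^(1/2) = 0.909.

K ≈ 0.909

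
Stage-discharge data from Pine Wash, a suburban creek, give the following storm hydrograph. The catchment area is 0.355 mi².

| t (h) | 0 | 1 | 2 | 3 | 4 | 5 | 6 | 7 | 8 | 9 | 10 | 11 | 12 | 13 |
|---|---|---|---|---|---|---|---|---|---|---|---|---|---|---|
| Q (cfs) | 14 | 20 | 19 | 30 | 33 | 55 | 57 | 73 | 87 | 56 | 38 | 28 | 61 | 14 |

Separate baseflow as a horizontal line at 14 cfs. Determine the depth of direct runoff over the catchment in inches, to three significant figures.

Direct runoff: 0.0, 6.0, 5.0, 16.0, 19.0, 41.0, 43.0, 59.0, 73.0, 42.0, 24.0, 14.0, 47.0, 0.0 cfs; ΣQ_DR = 389.0 cfs.
V = ΣQ_DR · Δt = 389.0 × 3600 s = 1.400 × 10^6 ft³.
Over A = 0.355 mi², depth = V / A = 1.70 in.

d ≈ 1.70 in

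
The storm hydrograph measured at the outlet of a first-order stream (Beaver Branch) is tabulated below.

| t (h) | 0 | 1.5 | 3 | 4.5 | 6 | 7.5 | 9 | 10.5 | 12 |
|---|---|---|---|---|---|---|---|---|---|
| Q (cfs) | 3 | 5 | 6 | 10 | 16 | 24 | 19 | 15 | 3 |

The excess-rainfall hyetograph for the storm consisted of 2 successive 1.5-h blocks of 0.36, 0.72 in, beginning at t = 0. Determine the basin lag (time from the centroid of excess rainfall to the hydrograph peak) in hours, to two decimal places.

Centroid of excess rainfall: t_c = Σ P_i·t̄_i / ΣP_i = 1.7500 h (block centres at 0.75, 2.25 h).
Hydrograph peak occurs at t = 7.5 h, so basin lag t_L = 7.5 − 1.7500 = 5.75 h.

t_L ≈ 5.75 h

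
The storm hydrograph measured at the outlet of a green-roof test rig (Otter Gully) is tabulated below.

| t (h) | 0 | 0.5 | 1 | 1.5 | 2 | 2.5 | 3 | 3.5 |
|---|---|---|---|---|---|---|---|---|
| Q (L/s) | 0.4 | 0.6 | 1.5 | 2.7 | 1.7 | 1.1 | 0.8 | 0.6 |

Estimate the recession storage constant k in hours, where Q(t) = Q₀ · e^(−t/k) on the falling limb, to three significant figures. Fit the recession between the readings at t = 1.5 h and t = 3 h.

On the falling limb, Q drops from 2.7 to 0.8 L/s between t = 1.5 h and t = 3 h (Δt = 1.5 h).
k = −Δt / ln(Q₂/Q₁) = −1.5 / ln(0.8/2.7) = 1.23 h.

k ≈ 1.23 h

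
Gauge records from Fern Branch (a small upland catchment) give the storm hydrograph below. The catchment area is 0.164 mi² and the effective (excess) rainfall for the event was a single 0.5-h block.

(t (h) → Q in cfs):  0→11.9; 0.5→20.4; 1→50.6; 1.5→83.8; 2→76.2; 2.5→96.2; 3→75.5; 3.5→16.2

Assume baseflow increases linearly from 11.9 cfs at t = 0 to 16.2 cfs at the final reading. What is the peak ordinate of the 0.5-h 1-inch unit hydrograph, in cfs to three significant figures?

U_p ≈ 54.0 cfs

Direct runoff: 0.00, 7.89, 37.47, 70.06, 61.84, 81.23, 59.91, 0.00 cfs; ΣQ_DR = 318.4 cfs, peak = 81.23 cfs.
Runoff depth d = ΣQ_DR·Δt / A = 318.4 × 1800 / (0.164 mi²) = 1.504 in.
The 1-inch UH is the DRH scaled by (1 in)/d, so U_p = 81.23 × 1/1.504 = 54.0 cfs.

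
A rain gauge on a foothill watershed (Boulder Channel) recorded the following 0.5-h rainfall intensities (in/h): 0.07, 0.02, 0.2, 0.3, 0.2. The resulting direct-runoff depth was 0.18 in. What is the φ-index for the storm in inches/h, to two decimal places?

φ ≈ 0.11 in/h

Only the 3 blocks with intensity above φ contribute runoff: 0.2, 0.3, 0.2 in/h.
Σ(I−φ)·Δt = d  ⇒  (0.2+0.3+0.2 − 3φ)·0.5 = 0.18
φ = (0.7000 − 0.18/0.5) / 3 = 0.11 in/h.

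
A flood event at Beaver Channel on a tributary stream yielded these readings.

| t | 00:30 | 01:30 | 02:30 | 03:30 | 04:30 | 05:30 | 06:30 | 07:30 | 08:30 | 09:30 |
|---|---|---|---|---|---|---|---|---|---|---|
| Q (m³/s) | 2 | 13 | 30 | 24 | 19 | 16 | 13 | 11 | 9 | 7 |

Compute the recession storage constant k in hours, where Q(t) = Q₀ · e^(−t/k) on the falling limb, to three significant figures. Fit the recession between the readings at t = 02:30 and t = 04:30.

k ≈ 4.38 h

On the falling limb, Q drops from 30 to 19 m³/s between t = 02:30 and t = 04:30 (Δt = 2 h).
k = −Δt / ln(Q₂/Q₁) = −2 / ln(19/30) = 4.38 h.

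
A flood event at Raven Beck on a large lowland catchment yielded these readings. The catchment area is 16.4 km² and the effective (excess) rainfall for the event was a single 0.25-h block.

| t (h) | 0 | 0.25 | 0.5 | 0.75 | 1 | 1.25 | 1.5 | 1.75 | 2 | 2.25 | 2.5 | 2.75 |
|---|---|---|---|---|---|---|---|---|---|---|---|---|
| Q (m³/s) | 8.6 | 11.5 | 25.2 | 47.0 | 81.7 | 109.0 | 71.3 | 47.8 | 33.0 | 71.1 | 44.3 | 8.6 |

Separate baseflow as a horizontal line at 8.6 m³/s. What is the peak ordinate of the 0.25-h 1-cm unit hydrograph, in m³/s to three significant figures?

U_p ≈ 40.1 m³/s

Direct runoff: 0.0, 2.9, 16.6, 38.4, 73.1, 100.4, 62.7, 39.2, 24.4, 62.5, 35.7, 0.0 m³/s; ΣQ_DR = 455.9 m³/s, peak = 100.4 m³/s.
Runoff depth d = ΣQ_DR·Δt / A = 455.9 × 900 / (16.4 km²) = 25.02 mm.
The 1-cm UH is the DRH scaled by (10 mm)/d, so U_p = 100.4 × 10/25.02 = 40.1 m³/s.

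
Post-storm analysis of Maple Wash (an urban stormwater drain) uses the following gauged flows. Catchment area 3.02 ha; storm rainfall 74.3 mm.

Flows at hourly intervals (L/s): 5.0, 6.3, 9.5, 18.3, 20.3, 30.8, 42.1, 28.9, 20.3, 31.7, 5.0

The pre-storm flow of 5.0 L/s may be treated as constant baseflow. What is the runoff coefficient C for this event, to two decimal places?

C ≈ 0.26

ΣQ_DR = 163.2 L/s; V = ΣQ_DR·Δt = 5.875 × 10^5 L.
Runoff depth d = V / A = 19.45 mm.
C = d / P = 19.45 / 74.3 = 0.26.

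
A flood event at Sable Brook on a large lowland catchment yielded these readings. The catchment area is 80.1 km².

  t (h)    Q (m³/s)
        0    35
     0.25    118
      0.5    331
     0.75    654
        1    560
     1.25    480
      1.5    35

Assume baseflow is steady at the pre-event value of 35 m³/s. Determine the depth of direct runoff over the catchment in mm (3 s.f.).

Direct runoff: 0.0, 83.0, 296.0, 619.0, 525.0, 445.0, 0.0 m³/s; ΣQ_DR = 1968 m³/s.
V = ΣQ_DR · Δt = 1968 × 900 s = 1.771 × 10^6 m³.
Over A = 80.1 km², depth = V / A = 22.1 mm.

d ≈ 22.1 mm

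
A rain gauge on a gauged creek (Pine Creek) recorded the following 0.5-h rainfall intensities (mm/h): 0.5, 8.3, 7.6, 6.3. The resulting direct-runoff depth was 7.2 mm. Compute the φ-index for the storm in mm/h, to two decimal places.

φ ≈ 2.60 mm/h

Only the 3 blocks with intensity above φ contribute runoff: 8.3, 7.6, 6.3 mm/h.
Σ(I−φ)·Δt = d  ⇒  (8.3+7.6+6.3 − 3φ)·0.5 = 7.2
φ = (22.20 − 7.2/0.5) / 3 = 2.60 mm/h.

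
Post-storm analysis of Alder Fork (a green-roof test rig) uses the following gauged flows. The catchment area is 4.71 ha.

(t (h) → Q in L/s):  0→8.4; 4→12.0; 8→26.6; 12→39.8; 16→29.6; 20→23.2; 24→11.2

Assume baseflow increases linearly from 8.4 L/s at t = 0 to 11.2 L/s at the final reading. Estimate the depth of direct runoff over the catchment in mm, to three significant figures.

d ≈ 25.1 mm

Direct runoff: 0.00, 3.13, 17.27, 30.00, 19.33, 12.47, 0.00 L/s; ΣQ_DR = 82.20 L/s.
V = ΣQ_DR · Δt = 82.20 × 14400 s = 1.184 × 10^6 L.
Over A = 4.71 ha, depth = V / A = 25.1 mm.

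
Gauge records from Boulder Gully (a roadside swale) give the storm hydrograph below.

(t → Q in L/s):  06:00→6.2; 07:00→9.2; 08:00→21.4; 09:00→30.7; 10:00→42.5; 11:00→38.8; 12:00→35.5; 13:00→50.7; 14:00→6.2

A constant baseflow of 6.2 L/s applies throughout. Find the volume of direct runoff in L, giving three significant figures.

V ≈ 6.67 × 10^5 L

Direct-runoff ordinates (Q − Q_b): 0.0, 3.0, 15.2, 24.5, 36.3, 32.6, 29.3, 44.5, 0.0 L/s.
ΣQ_DR = 185.4 L/s.
With Δt = 1 h = 3600 s, V = ΣQ_DR · Δt = 185.4 × 3600 = 6.67 × 10^5 L.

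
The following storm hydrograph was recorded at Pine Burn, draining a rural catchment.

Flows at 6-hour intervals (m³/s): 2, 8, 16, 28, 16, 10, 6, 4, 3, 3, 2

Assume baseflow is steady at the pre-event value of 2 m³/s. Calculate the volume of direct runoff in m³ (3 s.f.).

V ≈ 1.64 × 10^6 m³

Direct-runoff ordinates (Q − Q_b): 0.0, 6.0, 14.0, 26.0, 14.0, 8.0, 4.0, 2.0, 1.0, 1.0, 0.0 m³/s.
ΣQ_DR = 76.00 m³/s.
With Δt = 6 h = 21600 s, V = ΣQ_DR · Δt = 76.00 × 21600 = 1.64 × 10^6 m³.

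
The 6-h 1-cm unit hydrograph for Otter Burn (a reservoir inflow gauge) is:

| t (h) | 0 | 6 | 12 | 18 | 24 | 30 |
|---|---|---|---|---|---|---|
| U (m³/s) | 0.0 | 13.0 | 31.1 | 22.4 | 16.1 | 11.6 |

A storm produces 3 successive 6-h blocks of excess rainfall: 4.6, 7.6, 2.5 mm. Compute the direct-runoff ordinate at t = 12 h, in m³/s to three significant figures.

Q ≈ 24.2 m³/s

By discrete convolution, Q_j = Σ (P_i / 10 mm) · U_{j−i}.
At t = 12 h (j=2): Q = (4.6/10)·31.1 + (7.6/10)·13.0 + (2.5/10)·0.0 = 24.2 m³/s.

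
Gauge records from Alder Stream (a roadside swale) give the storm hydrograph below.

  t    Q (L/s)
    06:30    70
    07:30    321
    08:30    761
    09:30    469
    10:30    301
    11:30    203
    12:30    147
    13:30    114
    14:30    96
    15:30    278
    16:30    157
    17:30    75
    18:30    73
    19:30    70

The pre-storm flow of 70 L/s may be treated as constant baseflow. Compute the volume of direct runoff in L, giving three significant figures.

V ≈ 7.76 × 10^6 L

Direct-runoff ordinates (Q − Q_b): 0.0, 251.0, 691.0, 399.0, 231.0, 133.0, 77.0, 44.0, 26.0, 208.0, 87.0, 5.0, 3.0, 0.0 L/s.
ΣQ_DR = 2155 L/s.
With Δt = 1 h = 3600 s, V = ΣQ_DR · Δt = 2155 × 3600 = 7.76 × 10^6 L.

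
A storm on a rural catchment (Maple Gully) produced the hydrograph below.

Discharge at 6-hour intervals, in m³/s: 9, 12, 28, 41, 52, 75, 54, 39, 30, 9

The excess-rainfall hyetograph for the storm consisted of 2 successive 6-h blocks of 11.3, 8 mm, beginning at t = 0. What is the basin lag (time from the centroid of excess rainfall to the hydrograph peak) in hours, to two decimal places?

Centroid of excess rainfall: t_c = Σ P_i·t̄_i / ΣP_i = 5.4870 h (block centres at 3, 9 h).
Hydrograph peak occurs at t = 30 h, so basin lag t_L = 30 − 5.4870 = 24.51 h.

t_L ≈ 24.51 h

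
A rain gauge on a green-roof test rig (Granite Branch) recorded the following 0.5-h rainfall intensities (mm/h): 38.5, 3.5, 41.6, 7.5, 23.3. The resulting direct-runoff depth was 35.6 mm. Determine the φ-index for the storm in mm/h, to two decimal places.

Only the 3 blocks with intensity above φ contribute runoff: 38.5, 41.6, 23.3 mm/h.
Σ(I−φ)·Δt = d  ⇒  (38.5+41.6+23.3 − 3φ)·0.5 = 35.6
φ = (103.4 − 35.6/0.5) / 3 = 10.73 mm/h.

φ ≈ 10.73 mm/h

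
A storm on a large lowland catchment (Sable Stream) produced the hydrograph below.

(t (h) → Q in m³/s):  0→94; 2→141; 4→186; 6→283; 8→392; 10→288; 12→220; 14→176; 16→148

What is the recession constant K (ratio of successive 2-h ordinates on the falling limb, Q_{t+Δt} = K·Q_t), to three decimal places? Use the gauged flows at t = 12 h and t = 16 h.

Using the recession-limb readings at t = 12 h and t = 16 h: Q falls from 220 to 148 m³/s over 2 intervals.
K = (Q₂/Q₁)^(1/2) = (148/220)^(1/2) = 0.820.

K ≈ 0.820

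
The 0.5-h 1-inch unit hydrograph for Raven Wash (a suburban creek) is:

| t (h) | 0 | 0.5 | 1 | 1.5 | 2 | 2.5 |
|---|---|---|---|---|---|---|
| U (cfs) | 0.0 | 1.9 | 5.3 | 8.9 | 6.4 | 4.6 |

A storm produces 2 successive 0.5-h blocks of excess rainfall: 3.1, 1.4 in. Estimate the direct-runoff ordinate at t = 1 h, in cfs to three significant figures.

Q ≈ 19.1 cfs

By discrete convolution, Q_j = Σ (P_i / 1 in) · U_{j−i}.
At t = 1 h (j=2): Q = (3.1/1)·5.3 + (1.4/1)·1.9 = 19.1 cfs.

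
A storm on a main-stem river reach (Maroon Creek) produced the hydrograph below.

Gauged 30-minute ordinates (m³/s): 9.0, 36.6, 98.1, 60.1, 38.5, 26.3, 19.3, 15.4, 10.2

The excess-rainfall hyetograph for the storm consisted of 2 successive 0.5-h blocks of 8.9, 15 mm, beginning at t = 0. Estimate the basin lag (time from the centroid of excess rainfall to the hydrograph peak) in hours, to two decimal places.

Centroid of excess rainfall: t_c = Σ P_i·t̄_i / ΣP_i = 0.5638 h (block centres at 0.25, 0.75 h).
Hydrograph peak occurs at t = 1 h, so basin lag t_L = 1 − 0.5638 = 0.44 h.

t_L ≈ 0.44 h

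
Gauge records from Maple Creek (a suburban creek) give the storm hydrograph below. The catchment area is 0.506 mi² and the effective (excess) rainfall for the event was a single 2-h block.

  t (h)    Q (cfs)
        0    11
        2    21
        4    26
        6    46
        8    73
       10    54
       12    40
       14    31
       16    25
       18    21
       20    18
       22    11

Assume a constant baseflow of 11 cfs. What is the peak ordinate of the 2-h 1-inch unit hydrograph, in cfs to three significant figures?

Direct runoff: 0.0, 10.0, 15.0, 35.0, 62.0, 43.0, 29.0, 20.0, 14.0, 10.0, 7.0, 0.0 cfs; ΣQ_DR = 245.0 cfs, peak = 62.0 cfs.
Runoff depth d = ΣQ_DR·Δt / A = 245.0 × 7200 / (0.506 mi²) = 1.501 in.
The 1-inch UH is the DRH scaled by (1 in)/d, so U_p = 62.0 × 1/1.501 = 41.3 cfs.

U_p ≈ 41.3 cfs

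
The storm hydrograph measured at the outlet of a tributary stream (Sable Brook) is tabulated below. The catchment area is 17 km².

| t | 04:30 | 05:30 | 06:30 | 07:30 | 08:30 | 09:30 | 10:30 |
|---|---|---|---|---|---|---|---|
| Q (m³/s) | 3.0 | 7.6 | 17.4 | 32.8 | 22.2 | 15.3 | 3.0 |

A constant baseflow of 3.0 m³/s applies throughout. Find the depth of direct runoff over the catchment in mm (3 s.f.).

d ≈ 17.0 mm

Direct runoff: 0.0, 4.6, 14.4, 29.8, 19.2, 12.3, 0.0 m³/s; ΣQ_DR = 80.30 m³/s.
V = ΣQ_DR · Δt = 80.30 × 3600 s = 2.891 × 10^5 m³.
Over A = 17 km², depth = V / A = 17.0 mm.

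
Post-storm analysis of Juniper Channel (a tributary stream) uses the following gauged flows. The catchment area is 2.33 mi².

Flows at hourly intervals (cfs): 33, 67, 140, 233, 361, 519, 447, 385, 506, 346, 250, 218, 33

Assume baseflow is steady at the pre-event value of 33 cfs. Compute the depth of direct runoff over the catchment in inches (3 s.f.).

d ≈ 2.07 in

Direct runoff: 0.0, 34.0, 107.0, 200.0, 328.0, 486.0, 414.0, 352.0, 473.0, 313.0, 217.0, 185.0, 0.0 cfs; ΣQ_DR = 3109 cfs.
V = ΣQ_DR · Δt = 3109 × 3600 s = 1.119 × 10^7 ft³.
Over A = 2.33 mi², depth = V / A = 2.07 in.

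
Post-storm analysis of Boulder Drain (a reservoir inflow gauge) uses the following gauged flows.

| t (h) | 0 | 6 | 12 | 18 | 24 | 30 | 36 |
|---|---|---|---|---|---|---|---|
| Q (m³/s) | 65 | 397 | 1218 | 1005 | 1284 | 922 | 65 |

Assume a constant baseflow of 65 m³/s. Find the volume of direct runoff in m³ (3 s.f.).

Direct-runoff ordinates (Q − Q_b): 0.0, 332.0, 1153.0, 940.0, 1219.0, 857.0, 0.0 m³/s.
ΣQ_DR = 4501 m³/s.
With Δt = 6 h = 21600 s, V = ΣQ_DR · Δt = 4501 × 21600 = 9.72 × 10^7 m³.

V ≈ 9.72 × 10^7 m³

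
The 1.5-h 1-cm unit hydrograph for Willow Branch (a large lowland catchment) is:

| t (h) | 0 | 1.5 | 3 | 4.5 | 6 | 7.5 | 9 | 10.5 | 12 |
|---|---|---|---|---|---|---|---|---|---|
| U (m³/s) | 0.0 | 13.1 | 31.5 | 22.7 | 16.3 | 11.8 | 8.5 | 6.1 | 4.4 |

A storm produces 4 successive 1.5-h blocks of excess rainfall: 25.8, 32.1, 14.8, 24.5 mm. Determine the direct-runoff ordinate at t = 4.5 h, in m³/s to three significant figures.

By discrete convolution, Q_j = Σ (P_i / 10 mm) · U_{j−i}.
At t = 4.5 h (j=3): Q = (25.8/10)·22.7 + (32.1/10)·31.5 + (14.8/10)·13.1 + (24.5/10)·0.0 = 179 m³/s.

Q ≈ 179 m³/s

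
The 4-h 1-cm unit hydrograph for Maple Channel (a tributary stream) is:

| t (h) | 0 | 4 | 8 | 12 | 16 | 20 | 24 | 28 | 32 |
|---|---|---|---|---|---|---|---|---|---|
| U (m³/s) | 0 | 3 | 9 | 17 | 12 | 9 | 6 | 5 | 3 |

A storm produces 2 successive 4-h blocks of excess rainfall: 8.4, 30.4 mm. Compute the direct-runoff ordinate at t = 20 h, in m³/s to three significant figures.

Q ≈ 44.0 m³/s

By discrete convolution, Q_j = Σ (P_i / 10 mm) · U_{j−i}.
At t = 20 h (j=5): Q = (8.4/10)·9 + (30.4/10)·12 = 44.0 m³/s.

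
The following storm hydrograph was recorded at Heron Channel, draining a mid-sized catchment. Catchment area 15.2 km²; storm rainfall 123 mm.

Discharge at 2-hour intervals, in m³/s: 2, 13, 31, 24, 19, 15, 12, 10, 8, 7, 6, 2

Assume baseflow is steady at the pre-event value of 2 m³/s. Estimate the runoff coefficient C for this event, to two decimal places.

C ≈ 0.48

ΣQ_DR = 125.0 m³/s; V = ΣQ_DR·Δt = 9.000 × 10^5 m³.
Runoff depth d = V / A = 59.21 mm.
C = d / P = 59.21 / 123 = 0.48.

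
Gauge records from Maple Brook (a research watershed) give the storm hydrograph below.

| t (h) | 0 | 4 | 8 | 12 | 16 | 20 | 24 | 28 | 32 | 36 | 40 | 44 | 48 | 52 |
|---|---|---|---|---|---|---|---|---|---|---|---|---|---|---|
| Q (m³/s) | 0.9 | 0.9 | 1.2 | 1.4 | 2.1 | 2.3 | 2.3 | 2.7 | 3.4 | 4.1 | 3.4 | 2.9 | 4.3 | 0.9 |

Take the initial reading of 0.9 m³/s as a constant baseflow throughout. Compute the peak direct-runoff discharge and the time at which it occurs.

Q_p = 3.4 m³/s at t = 48 h

Subtracting baseflow gives direct-runoff ordinates: 0.0, 0.0, 0.3, 0.5, 1.2, 1.4, 1.4, 1.8, 2.5, 3.2, 2.5, 2.0, 3.4, 0.0 m³/s.
The maximum is 3.4 m³/s, occurring at the reading for t = 48 h.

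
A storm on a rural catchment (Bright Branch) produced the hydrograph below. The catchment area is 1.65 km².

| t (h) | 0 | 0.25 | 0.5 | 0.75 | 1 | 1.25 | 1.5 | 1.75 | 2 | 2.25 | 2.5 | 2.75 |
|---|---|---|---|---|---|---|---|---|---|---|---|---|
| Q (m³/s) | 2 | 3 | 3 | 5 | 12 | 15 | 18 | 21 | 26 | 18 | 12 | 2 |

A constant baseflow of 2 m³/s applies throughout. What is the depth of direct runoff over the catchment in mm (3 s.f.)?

d ≈ 61.6 mm

Direct runoff: 0.0, 1.0, 1.0, 3.0, 10.0, 13.0, 16.0, 19.0, 24.0, 16.0, 10.0, 0.0 m³/s; ΣQ_DR = 113.0 m³/s.
V = ΣQ_DR · Δt = 113.0 × 900 s = 1.017 × 10^5 m³.
Over A = 1.65 km², depth = V / A = 61.6 mm.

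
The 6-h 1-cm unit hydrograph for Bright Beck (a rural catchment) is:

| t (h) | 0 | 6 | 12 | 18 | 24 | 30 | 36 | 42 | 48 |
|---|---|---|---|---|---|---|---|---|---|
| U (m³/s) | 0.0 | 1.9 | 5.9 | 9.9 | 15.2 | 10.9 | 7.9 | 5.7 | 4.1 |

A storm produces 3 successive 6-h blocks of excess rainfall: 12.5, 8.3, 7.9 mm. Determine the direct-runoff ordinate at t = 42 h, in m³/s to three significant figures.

Q ≈ 22.3 m³/s

By discrete convolution, Q_j = Σ (P_i / 10 mm) · U_{j−i}.
At t = 42 h (j=7): Q = (12.5/10)·5.7 + (8.3/10)·7.9 + (7.9/10)·10.9 = 22.3 m³/s.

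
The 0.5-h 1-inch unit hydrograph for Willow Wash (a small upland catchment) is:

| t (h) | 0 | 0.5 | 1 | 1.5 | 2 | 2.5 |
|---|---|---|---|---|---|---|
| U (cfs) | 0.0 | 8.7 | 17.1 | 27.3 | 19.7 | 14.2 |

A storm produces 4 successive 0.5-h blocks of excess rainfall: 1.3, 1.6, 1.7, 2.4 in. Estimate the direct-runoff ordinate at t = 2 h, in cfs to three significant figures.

Q ≈ 119 cfs

By discrete convolution, Q_j = Σ (P_i / 1 in) · U_{j−i}.
At t = 2 h (j=4): Q = (1.3/1)·19.7 + (1.6/1)·27.3 + (1.7/1)·17.1 + (2.4/1)·8.7 = 119 cfs.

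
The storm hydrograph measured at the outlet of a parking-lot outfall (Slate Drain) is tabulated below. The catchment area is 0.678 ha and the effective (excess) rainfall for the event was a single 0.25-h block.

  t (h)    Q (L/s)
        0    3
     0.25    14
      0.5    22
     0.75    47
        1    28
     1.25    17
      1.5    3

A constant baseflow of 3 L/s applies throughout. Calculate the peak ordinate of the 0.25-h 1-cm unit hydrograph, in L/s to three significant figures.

Direct runoff: 0.0, 11.0, 19.0, 44.0, 25.0, 14.0, 0.0 L/s; ΣQ_DR = 113.0 L/s, peak = 44.0 L/s.
Runoff depth d = ΣQ_DR·Δt / A = 113.0 × 900 / (0.678 ha) = 15.00 mm.
The 1-cm UH is the DRH scaled by (10 mm)/d, so U_p = 44.0 × 10/15.00 = 29.3 L/s.

U_p ≈ 29.3 L/s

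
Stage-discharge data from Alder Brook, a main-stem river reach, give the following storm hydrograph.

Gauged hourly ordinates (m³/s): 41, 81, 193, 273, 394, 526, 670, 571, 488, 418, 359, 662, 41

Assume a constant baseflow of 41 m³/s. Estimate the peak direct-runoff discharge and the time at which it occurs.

Subtracting baseflow gives direct-runoff ordinates: 0.0, 40.0, 152.0, 232.0, 353.0, 485.0, 629.0, 530.0, 447.0, 377.0, 318.0, 621.0, 0.0 m³/s.
The maximum is 629.0 m³/s, occurring at the reading for t = 6 h.

Q_p = 629.0 m³/s at t = 6 h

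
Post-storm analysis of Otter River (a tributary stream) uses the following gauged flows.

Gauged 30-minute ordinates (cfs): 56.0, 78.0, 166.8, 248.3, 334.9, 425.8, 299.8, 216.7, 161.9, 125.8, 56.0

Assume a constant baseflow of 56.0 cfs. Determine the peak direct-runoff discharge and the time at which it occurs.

Q_p = 369.8 cfs at t = 2.5 h

Subtracting baseflow gives direct-runoff ordinates: 0.0, 22.0, 110.8, 192.3, 278.9, 369.8, 243.8, 160.7, 105.9, 69.8, 0.0 cfs.
The maximum is 369.8 cfs, occurring at the reading for t = 2.5 h.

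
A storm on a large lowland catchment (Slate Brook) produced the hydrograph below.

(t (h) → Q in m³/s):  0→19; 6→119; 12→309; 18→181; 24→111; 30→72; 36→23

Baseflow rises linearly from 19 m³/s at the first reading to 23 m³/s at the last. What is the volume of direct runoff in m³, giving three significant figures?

Direct-runoff ordinates (Q − Q_b): 0.00, 99.33, 288.67, 160.00, 89.33, 49.67, 0.00 m³/s.
ΣQ_DR = 687.0 m³/s.
With Δt = 6 h = 21600 s, V = ΣQ_DR · Δt = 687.0 × 21600 = 1.48 × 10^7 m³.

V ≈ 1.48 × 10^7 m³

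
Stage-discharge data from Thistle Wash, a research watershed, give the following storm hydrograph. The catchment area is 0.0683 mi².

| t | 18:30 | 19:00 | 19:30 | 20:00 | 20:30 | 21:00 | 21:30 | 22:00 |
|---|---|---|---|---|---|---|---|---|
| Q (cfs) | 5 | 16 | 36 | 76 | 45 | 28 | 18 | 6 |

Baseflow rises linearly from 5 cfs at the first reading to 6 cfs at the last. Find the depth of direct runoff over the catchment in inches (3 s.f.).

d ≈ 2.11 in

Direct runoff: 0.00, 10.86, 30.71, 70.57, 39.43, 22.29, 12.14, 0.00 cfs; ΣQ_DR = 186.0 cfs.
V = ΣQ_DR · Δt = 186.0 × 1800 s = 3.348 × 10^5 ft³.
Over A = 0.0683 mi², depth = V / A = 2.11 in.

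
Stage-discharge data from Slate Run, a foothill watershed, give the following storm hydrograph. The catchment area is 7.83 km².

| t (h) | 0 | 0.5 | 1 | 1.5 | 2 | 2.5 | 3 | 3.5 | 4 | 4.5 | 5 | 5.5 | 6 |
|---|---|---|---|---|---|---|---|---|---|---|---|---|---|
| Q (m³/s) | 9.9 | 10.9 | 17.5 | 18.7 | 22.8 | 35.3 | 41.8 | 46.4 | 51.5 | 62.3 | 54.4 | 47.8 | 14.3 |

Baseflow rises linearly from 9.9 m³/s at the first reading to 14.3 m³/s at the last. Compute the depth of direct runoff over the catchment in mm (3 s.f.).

d ≈ 63.5 mm

Direct runoff: 0.00, 0.63, 6.87, 7.70, 11.43, 23.57, 29.70, 33.93, 38.67, 49.10, 40.83, 33.87, 0.00 m³/s; ΣQ_DR = 276.3 m³/s.
V = ΣQ_DR · Δt = 276.3 × 1800 s = 4.973 × 10^5 m³.
Over A = 7.83 km², depth = V / A = 63.5 mm.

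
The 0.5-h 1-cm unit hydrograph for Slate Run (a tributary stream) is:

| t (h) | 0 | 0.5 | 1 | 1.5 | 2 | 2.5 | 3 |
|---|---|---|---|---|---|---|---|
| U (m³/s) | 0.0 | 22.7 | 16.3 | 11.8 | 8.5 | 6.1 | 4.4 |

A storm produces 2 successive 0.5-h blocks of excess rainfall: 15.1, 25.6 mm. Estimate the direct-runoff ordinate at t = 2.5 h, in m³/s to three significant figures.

Q ≈ 31.0 m³/s

By discrete convolution, Q_j = Σ (P_i / 10 mm) · U_{j−i}.
At t = 2.5 h (j=5): Q = (15.1/10)·6.1 + (25.6/10)·8.5 = 31.0 m³/s.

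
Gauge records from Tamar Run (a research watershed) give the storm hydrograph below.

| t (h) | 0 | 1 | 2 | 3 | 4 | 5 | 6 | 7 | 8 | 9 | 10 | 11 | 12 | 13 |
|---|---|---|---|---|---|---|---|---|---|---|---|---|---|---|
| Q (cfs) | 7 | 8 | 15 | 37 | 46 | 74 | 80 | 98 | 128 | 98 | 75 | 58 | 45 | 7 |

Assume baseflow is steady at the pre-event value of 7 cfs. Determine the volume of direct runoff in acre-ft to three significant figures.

Direct-runoff ordinates (Q − Q_b): 0.0, 1.0, 8.0, 30.0, 39.0, 67.0, 73.0, 91.0, 121.0, 91.0, 68.0, 51.0, 38.0, 0.0 cfs.
ΣQ_DR = 678.0 cfs.
With Δt = 1 h = 3600 s, V = ΣQ_DR · Δt = 678.0 × 3600 = 2.44 × 10^6 ft³ = 56.0 acre-ft.

V ≈ 56.0 acre-ft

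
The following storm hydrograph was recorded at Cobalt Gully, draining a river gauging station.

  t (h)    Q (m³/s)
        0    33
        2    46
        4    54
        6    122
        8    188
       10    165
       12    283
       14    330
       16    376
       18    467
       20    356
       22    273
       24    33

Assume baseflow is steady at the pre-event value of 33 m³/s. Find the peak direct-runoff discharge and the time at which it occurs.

Subtracting baseflow gives direct-runoff ordinates: 0.0, 13.0, 21.0, 89.0, 155.0, 132.0, 250.0, 297.0, 343.0, 434.0, 323.0, 240.0, 0.0 m³/s.
The maximum is 434.0 m³/s, occurring at the reading for t = 18 h.

Q_p = 434.0 m³/s at t = 18 h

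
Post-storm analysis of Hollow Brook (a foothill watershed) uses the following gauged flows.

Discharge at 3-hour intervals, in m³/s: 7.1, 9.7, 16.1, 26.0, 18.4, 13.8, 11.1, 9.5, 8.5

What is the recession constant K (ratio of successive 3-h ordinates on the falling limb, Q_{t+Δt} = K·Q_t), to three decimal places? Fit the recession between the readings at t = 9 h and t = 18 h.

K ≈ 0.753

Using the recession-limb readings at t = 9 h and t = 18 h: Q falls from 26.0 to 11.1 m³/s over 3 intervals.
K = (Q₂/Q₁)^(1/3) = (11.1/26.0)^(1/3) = 0.753.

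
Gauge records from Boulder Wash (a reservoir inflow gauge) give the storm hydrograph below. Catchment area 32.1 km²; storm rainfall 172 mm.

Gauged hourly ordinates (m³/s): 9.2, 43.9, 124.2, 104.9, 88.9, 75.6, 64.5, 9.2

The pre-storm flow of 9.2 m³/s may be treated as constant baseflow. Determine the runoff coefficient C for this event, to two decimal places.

ΣQ_DR = 446.8 m³/s; V = ΣQ_DR·Δt = 1.608 × 10^6 m³.
Runoff depth d = V / A = 50.11 mm.
C = d / P = 50.11 / 172 = 0.29.

C ≈ 0.29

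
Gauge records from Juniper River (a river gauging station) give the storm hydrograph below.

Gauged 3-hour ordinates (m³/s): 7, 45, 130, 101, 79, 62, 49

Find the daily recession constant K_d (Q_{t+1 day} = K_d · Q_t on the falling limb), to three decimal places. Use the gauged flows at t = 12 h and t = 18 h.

K_d ≈ 0.148

Between t = 12 h and t = 18 h the flow falls from 79 to 49 m³/s over 2×3 h = 6 h.
Per-interval ratio K = (49/79)^(1/2) = 0.7876; K_d = K^(24/3) = 0.148.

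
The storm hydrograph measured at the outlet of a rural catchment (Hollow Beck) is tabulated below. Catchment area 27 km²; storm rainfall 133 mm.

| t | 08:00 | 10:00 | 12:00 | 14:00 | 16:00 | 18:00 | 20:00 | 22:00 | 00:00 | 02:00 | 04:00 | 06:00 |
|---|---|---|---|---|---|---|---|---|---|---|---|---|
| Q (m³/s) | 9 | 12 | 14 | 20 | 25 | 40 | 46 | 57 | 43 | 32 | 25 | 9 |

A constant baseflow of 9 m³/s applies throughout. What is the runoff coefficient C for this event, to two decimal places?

C ≈ 0.45

ΣQ_DR = 224.0 m³/s; V = ΣQ_DR·Δt = 1.613 × 10^6 m³.
Runoff depth d = V / A = 59.73 mm.
C = d / P = 59.73 / 133 = 0.45.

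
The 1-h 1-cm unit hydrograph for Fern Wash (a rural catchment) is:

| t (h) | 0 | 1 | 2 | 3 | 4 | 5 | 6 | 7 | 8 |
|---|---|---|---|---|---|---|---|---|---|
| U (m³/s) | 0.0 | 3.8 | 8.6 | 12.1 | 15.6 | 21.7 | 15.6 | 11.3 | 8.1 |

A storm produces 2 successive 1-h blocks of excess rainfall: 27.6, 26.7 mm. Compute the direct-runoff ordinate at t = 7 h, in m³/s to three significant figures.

By discrete convolution, Q_j = Σ (P_i / 10 mm) · U_{j−i}.
At t = 7 h (j=7): Q = (27.6/10)·11.3 + (26.7/10)·15.6 = 72.8 m³/s.

Q ≈ 72.8 m³/s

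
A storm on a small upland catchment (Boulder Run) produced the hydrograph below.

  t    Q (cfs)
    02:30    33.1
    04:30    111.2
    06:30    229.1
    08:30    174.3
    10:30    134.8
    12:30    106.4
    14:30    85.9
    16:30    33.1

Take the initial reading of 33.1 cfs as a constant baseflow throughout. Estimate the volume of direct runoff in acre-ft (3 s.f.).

Direct-runoff ordinates (Q − Q_b): 0.0, 78.1, 196.0, 141.2, 101.7, 73.3, 52.8, 0.0 cfs.
ΣQ_DR = 643.1 cfs.
With Δt = 2 h = 7200 s, V = ΣQ_DR · Δt = 643.1 × 7200 = 4.63 × 10^6 ft³ = 106 acre-ft.

V ≈ 106 acre-ft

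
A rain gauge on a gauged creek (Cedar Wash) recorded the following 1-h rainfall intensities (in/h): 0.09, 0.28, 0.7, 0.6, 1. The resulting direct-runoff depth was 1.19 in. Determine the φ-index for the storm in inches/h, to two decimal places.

Only the 3 blocks with intensity above φ contribute runoff: 0.7, 0.6, 1 in/h.
Σ(I−φ)·Δt = d  ⇒  (0.7+0.6+1 − 3φ)·1 = 1.19
φ = (2.300 − 1.19/1) / 3 = 0.37 in/h.

φ ≈ 0.37 in/h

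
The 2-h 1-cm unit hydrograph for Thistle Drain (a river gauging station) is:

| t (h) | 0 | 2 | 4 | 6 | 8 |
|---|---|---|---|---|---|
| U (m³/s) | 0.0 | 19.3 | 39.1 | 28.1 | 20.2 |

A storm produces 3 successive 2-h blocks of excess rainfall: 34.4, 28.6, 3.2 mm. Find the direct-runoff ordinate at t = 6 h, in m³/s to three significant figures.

Q ≈ 215 m³/s

By discrete convolution, Q_j = Σ (P_i / 10 mm) · U_{j−i}.
At t = 6 h (j=3): Q = (34.4/10)·28.1 + (28.6/10)·39.1 + (3.2/10)·19.3 = 215 m³/s.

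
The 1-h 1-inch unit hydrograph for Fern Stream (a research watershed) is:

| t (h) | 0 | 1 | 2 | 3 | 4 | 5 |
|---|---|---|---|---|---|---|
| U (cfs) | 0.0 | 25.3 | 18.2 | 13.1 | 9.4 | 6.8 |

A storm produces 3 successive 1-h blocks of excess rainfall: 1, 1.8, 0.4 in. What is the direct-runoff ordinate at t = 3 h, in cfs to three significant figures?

Q ≈ 56.0 cfs

By discrete convolution, Q_j = Σ (P_i / 1 in) · U_{j−i}.
At t = 3 h (j=3): Q = (1/1)·13.1 + (1.8/1)·18.2 + (0.4/1)·25.3 = 56.0 cfs.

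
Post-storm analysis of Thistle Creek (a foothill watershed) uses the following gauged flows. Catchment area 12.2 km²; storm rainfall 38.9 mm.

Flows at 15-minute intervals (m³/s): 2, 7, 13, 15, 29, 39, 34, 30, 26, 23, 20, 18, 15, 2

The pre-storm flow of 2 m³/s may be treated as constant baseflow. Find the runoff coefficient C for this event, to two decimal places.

ΣQ_DR = 245.0 m³/s; V = ΣQ_DR·Δt = 2.205 × 10^5 m³.
Runoff depth d = V / A = 18.07 mm.
C = d / P = 18.07 / 38.9 = 0.46.

C ≈ 0.46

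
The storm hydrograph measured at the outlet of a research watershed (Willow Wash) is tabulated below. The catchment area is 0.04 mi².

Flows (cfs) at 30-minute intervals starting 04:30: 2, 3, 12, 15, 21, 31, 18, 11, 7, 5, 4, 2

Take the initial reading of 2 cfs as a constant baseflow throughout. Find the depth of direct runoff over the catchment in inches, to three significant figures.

Direct runoff: 0.0, 1.0, 10.0, 13.0, 19.0, 29.0, 16.0, 9.0, 5.0, 3.0, 2.0, 0.0 cfs; ΣQ_DR = 107.0 cfs.
V = ΣQ_DR · Δt = 107.0 × 1800 s = 1.926 × 10^5 ft³.
Over A = 0.04 mi², depth = V / A = 2.07 in.

d ≈ 2.07 in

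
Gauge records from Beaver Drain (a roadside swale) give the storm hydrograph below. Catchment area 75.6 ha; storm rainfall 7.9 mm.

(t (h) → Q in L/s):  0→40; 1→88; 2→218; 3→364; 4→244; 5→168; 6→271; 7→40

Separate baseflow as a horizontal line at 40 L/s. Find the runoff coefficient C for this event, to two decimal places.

C ≈ 0.67

ΣQ_DR = 1113 L/s; V = ΣQ_DR·Δt = 4.007 × 10^6 L.
Runoff depth d = V / A = 5.300 mm.
C = d / P = 5.300 / 7.9 = 0.67.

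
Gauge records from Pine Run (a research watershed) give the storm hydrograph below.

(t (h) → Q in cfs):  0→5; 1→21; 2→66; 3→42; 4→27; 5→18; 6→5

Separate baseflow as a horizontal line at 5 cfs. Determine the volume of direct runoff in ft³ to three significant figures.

Direct-runoff ordinates (Q − Q_b): 0.0, 16.0, 61.0, 37.0, 22.0, 13.0, 0.0 cfs.
ΣQ_DR = 149.0 cfs.
With Δt = 1 h = 3600 s, V = ΣQ_DR · Δt = 149.0 × 3600 = 5.36 × 10^5 ft³.

V ≈ 5.36 × 10^5 ft³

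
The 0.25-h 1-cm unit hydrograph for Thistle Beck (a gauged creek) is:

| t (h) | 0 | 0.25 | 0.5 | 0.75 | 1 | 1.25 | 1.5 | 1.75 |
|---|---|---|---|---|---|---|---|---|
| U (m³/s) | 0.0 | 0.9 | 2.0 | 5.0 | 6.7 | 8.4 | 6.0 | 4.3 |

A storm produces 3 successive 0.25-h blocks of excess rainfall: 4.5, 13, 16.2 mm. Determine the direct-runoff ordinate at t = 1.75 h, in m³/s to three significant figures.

Q ≈ 23.3 m³/s

By discrete convolution, Q_j = Σ (P_i / 10 mm) · U_{j−i}.
At t = 1.75 h (j=7): Q = (4.5/10)·4.3 + (13/10)·6.0 + (16.2/10)·8.4 = 23.3 m³/s.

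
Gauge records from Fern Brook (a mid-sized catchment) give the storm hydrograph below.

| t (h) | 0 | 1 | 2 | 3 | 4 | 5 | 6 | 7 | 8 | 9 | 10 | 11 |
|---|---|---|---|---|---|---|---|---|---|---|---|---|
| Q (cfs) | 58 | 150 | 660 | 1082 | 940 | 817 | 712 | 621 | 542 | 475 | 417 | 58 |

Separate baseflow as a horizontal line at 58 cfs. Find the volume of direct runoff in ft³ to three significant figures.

V ≈ 2.10 × 10^7 ft³

Direct-runoff ordinates (Q − Q_b): 0.0, 92.0, 602.0, 1024.0, 882.0, 759.0, 654.0, 563.0, 484.0, 417.0, 359.0, 0.0 cfs.
ΣQ_DR = 5836 cfs.
With Δt = 1 h = 3600 s, V = ΣQ_DR · Δt = 5836 × 3600 = 2.10 × 10^7 ft³.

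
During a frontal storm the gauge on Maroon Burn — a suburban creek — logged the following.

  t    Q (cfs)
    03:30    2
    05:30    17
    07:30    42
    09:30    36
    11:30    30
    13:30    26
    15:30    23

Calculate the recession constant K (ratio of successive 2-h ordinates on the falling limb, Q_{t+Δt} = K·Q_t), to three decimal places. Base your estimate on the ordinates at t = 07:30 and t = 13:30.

K ≈ 0.852

Using the recession-limb readings at t = 07:30 and t = 13:30: Q falls from 42 to 26 cfs over 3 intervals.
K = (Q₂/Q₁)^(1/3) = (26/42)^(1/3) = 0.852.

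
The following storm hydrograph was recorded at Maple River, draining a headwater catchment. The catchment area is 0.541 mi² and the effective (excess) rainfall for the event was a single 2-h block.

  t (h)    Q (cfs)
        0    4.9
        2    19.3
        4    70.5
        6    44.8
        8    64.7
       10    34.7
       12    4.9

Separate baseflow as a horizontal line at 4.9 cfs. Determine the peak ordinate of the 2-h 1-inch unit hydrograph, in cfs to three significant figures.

Direct runoff: 0.0, 14.4, 65.6, 39.9, 59.8, 29.8, 0.0 cfs; ΣQ_DR = 209.5 cfs, peak = 65.6 cfs.
Runoff depth d = ΣQ_DR·Δt / A = 209.5 × 7200 / (0.541 mi²) = 1.200 in.
The 1-inch UH is the DRH scaled by (1 in)/d, so U_p = 65.6 × 1/1.200 = 54.7 cfs.

U_p ≈ 54.7 cfs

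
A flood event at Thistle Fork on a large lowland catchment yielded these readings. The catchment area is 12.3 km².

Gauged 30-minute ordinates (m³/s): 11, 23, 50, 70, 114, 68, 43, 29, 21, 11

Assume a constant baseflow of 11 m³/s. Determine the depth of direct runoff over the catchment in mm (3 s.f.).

d ≈ 48.3 mm

Direct runoff: 0.0, 12.0, 39.0, 59.0, 103.0, 57.0, 32.0, 18.0, 10.0, 0.0 m³/s; ΣQ_DR = 330.0 m³/s.
V = ΣQ_DR · Δt = 330.0 × 1800 s = 5.940 × 10^5 m³.
Over A = 12.3 km², depth = V / A = 48.3 mm.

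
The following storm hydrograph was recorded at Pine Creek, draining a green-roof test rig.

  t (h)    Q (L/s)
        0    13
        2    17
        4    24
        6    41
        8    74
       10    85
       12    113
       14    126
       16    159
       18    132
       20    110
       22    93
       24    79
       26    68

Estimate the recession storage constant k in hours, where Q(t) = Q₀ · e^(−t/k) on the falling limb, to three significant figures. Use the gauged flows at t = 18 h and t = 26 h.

k ≈ 12.1 h

On the falling limb, Q drops from 132 to 68 L/s between t = 18 h and t = 26 h (Δt = 8 h).
k = −Δt / ln(Q₂/Q₁) = −8 / ln(68/132) = 12.1 h.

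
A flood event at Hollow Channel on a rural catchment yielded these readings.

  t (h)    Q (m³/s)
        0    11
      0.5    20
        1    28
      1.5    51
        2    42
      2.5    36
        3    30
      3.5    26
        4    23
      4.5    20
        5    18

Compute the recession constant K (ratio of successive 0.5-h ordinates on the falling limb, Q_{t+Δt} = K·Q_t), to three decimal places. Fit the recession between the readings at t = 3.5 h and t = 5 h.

K ≈ 0.885

Using the recession-limb readings at t = 3.5 h and t = 5 h: Q falls from 26 to 18 m³/s over 3 intervals.
K = (Q₂/Q₁)^(1/3) = (18/26)^(1/3) = 0.885.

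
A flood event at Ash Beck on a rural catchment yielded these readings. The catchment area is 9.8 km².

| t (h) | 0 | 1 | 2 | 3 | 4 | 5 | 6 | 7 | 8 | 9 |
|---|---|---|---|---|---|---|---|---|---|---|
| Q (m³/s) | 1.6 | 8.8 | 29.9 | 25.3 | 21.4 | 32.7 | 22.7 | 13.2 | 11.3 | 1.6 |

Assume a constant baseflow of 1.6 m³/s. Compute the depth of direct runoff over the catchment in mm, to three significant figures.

d ≈ 56.0 mm

Direct runoff: 0.0, 7.2, 28.3, 23.7, 19.8, 31.1, 21.1, 11.6, 9.7, 0.0 m³/s; ΣQ_DR = 152.5 m³/s.
V = ΣQ_DR · Δt = 152.5 × 3600 s = 5.490 × 10^5 m³.
Over A = 9.8 km², depth = V / A = 56.0 mm.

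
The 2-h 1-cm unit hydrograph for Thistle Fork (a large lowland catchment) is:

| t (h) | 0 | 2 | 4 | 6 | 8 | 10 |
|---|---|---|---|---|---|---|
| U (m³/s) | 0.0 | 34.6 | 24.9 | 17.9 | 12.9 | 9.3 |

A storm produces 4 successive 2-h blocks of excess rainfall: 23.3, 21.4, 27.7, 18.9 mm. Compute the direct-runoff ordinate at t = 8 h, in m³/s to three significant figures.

By discrete convolution, Q_j = Σ (P_i / 10 mm) · U_{j−i}.
At t = 8 h (j=4): Q = (23.3/10)·12.9 + (21.4/10)·17.9 + (27.7/10)·24.9 + (18.9/10)·34.6 = 203 m³/s.

Q ≈ 203 m³/s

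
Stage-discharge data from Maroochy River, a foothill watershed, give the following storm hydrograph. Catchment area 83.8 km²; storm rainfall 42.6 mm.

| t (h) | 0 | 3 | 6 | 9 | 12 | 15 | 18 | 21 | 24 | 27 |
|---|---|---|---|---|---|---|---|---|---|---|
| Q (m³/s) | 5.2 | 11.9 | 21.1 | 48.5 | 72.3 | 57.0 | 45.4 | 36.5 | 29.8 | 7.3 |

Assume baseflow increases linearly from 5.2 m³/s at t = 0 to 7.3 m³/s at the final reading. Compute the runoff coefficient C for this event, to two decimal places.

ΣQ_DR = 272.5 m³/s; V = ΣQ_DR·Δt = 2.943 × 10^6 m³.
Runoff depth d = V / A = 35.12 mm.
C = d / P = 35.12 / 42.6 = 0.82.

C ≈ 0.82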